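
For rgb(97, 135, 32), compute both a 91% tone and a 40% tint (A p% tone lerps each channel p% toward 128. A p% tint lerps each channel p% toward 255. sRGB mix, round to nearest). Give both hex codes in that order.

#7D8177, #A0B779

91% tone:
  R: 97 + 0.91×(128−97) = 97 + 28.21 = 125.21 → 125
  G: 135 − 6.37 = 128.63 → 129
  B: 32 + 0.91×(128−32) = 32 + 87.36 = 119.36 → 119
  → #7D8177
40% tint:
  R: 97 + 63.2 = 160.2 → 160
  G: 135 + 0.4×(255−135) = 135 + 48 = 183 → 183
  B: 32 + 0.4×(255−32) = 32 + 89.2 = 121.2 → 121
  → #A0B779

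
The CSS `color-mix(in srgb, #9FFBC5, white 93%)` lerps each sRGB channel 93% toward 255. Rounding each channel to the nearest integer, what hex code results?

#F8FFFB

#9FFBC5 is rgb(159, 251, 197).
A 93% tint moves each channel 93% toward 255:
  R: 159 + 0.93×(255−159) = 159 + 89.28 = 248.28 → 248
  G: 251 + 0.93×(255−251) = 251 + 3.72 = 254.72 → 255
  B: 197 + 0.93×(255−197) = 197 + 53.94 = 250.94 → 251
rgb(248, 255, 251) = #F8FFFB.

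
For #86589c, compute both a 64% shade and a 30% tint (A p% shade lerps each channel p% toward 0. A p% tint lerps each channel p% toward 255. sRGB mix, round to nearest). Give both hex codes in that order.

#302038, #aa8aba

#86589c is rgb(134, 88, 156).
64% shade:
  R: 134 + 0.64×(0−134) = 134 − 85.76 = 48.24 → 48
  G: 88 − 56.32 = 31.68 → 32
  B: 156 + 0.64×(0−156) = 156 − 99.84 = 56.16 → 56
  → #302038
30% tint:
  R: 134 + 36.3 = 170.3 → 170
  G: 88 + 0.3×(255−88) = 88 + 50.1 = 138.1 → 138
  B: 156 + 29.7 = 185.7 → 186
  → #aa8aba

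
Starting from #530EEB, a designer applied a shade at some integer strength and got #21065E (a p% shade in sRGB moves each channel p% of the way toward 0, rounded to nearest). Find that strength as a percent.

#530EEB is rgb(83, 14, 235); #21065E is rgb(33, 6, 94).
On the B channel (widest range): 94 ≈ 235 + (p/100)(0 − 235), so p ≈ 100×(94 − 235)/(0 − 235) = -14100/-235 = 60.00.
p = 60 reproduces all three channels after rounding.

60%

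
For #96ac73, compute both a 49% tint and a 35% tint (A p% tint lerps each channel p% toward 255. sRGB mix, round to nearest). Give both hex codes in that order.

#96ac73 is rgb(150, 172, 115).
49% tint:
  R: 150 + 51.45 = 201.45 → 201
  G: 172 + 0.49×(255−172) = 172 + 40.67 = 212.67 → 213
  B: 115 + 68.6 = 183.6 → 184
  → #c9d5b8
35% tint:
  R: 150 + 36.75 = 186.75 → 187
  G: 172 + 29.05 = 201.05 → 201
  B: 115 + 49 = 164 → 164
  → #bbc9a4

#c9d5b8, #bbc9a4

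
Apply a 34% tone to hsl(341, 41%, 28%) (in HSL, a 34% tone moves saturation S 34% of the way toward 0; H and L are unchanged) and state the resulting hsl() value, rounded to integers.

hsl(341, 27%, 28%)

S moves 34% from 41 toward 0: 41 − 13.94 = 27.06 → 27.
H and L are unchanged.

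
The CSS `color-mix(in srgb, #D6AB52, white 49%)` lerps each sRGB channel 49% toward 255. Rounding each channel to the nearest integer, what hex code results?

#EAD4A7

#D6AB52 is rgb(214, 171, 82).
Per channel, c → c + 0.49(255 − c):
  R: 214 + 0.49×(255−214) = 214 + 20.09 = 234.09 → 234
  G: 171 + 0.49×(255−171) = 171 + 41.16 = 212.16 → 212
  B: 82 + 0.49×(255−82) = 82 + 84.77 = 166.77 → 167
rgb(234, 212, 167) = #EAD4A7.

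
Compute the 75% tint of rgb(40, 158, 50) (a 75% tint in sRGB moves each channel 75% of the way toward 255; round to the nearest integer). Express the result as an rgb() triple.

Per channel, c → c + 0.75(255 − c):
  R: 40 + 0.75×(255−40) = 40 + 161.25 = 201.25 → 201
  G: 158 + 72.75 = 230.75 → 231
  B: 50 + 0.75×(255−50) = 50 + 153.75 = 203.75 → 204

rgb(201, 231, 204)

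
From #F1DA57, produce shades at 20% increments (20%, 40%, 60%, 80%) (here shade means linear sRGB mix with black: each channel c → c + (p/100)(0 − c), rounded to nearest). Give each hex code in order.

#F1DA57 is rgb(241, 218, 87).
20%: (241 − 48.2 = 192.8→193, 218 − 43.6 = 174.4→174, 87 − 17.4 = 69.6→70) → #C1AE46
40%: (241 − 96.4 = 144.6→145, 218 − 87.2 = 130.8→131, 87 − 34.8 = 52.2→52) → #918334
60%: (241 − 144.6 = 96.4→96, 218 − 130.8 = 87.2→87, 87 − 52.2 = 34.8→35) → #605723
80%: (241 − 192.8 = 48.2→48, 218 − 174.4 = 43.6→44, 87 − 69.6 = 17.4→17) → #302C11

#C1AE46, #918334, #605723, #302C11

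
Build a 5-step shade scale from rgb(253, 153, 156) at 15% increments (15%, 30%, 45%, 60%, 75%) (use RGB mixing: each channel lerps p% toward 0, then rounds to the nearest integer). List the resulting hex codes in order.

15%: (253 − 37.95 = 215.05→215, 153 − 22.95 = 130.05→130, 156 − 23.4 = 132.6→133) → #d78285
30%: (253 − 75.9 = 177.1→177, 153 − 45.9 = 107.1→107, 156 − 46.8 = 109.2→109) → #b16b6d
45%: (253 − 113.85 = 139.15→139, 153 − 68.85 = 84.15→84, 156 − 70.2 = 85.8→86) → #8b5456
60%: (253 − 151.8 = 101.2→101, 153 − 91.8 = 61.2→61, 156 − 93.6 = 62.4→62) → #653d3e
75%: (253 − 189.75 = 63.25→63, 153 − 114.75 = 38.25→38, 156 − 117 = 39→39) → #3f2627

#d78285, #b16b6d, #8b5456, #653d3e, #3f2627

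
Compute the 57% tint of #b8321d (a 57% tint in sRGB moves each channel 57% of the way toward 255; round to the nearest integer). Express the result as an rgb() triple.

#b8321d is rgb(184, 50, 29).
Lerp each channel 57% toward 255:
  R: 184 + 0.57×(255−184) = 184 + 40.47 = 224.47 → 224
  G: 50 + 116.85 = 166.85 → 167
  B: 29 + 0.57×(255−29) = 29 + 128.82 = 157.82 → 158

rgb(224, 167, 158)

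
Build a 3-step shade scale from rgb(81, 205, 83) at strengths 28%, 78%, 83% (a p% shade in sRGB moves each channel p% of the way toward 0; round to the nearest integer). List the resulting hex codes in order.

28%: (81 − 22.68 = 58.32→58, 205 − 57.4 = 147.6→148, 83 − 23.24 = 59.76→60) → #3A943C
78%: (81 − 63.18 = 17.82→18, 205 − 159.9 = 45.1→45, 83 − 64.74 = 18.26→18) → #122D12
83%: (81 − 67.23 = 13.77→14, 205 − 170.15 = 34.85→35, 83 − 68.89 = 14.11→14) → #0E230E

#3A943C, #122D12, #0E230E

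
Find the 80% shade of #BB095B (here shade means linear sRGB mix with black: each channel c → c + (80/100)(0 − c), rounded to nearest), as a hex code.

#BB095B is rgb(187, 9, 91).
Per channel, c → c + 0.8(0 − c):
  R: 187 − 149.6 = 37.4 → 37
  G: 9 − 7.2 = 1.8 → 2
  B: 91 + 0.8×(0−91) = 91 − 72.8 = 18.2 → 18
rgb(37, 2, 18) = #250212.

#250212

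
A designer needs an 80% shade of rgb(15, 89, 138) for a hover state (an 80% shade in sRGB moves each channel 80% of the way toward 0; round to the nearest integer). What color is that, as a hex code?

#03121C

Lerp each channel 80% toward 0:
  R: 15 + 0.8×(0−15) = 15 − 12 = 3 → 3
  G: 89 + 0.8×(0−89) = 89 − 71.2 = 17.8 → 18
  B: 138 − 110.4 = 27.6 → 28
rgb(3, 18, 28) = #03121C.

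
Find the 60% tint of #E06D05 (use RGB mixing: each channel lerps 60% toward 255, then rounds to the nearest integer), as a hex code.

#F3C59B

#E06D05 is rgb(224, 109, 5).
Lerp each channel 60% toward 255:
  R: 224 + 18.6 = 242.6 → 243
  G: 109 + 0.6×(255−109) = 109 + 87.6 = 196.6 → 197
  B: 5 + 0.6×(255−5) = 5 + 150 = 155 → 155
rgb(243, 197, 155) = #F3C59B.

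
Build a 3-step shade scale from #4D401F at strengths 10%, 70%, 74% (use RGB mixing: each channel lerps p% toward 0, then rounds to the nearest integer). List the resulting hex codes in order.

#4D401F is rgb(77, 64, 31).
10%: (77 − 7.7 = 69.3→69, 64 − 6.4 = 57.6→58, 31 − 3.1 = 27.9→28) → #453A1C
70%: (77 − 53.9 = 23.1→23, 64 − 44.8 = 19.2→19, 31 − 21.7 = 9.3→9) → #171309
74%: (77 − 56.98 = 20.02→20, 64 − 47.36 = 16.64→17, 31 − 22.94 = 8.06→8) → #141108

#453A1C, #171309, #141108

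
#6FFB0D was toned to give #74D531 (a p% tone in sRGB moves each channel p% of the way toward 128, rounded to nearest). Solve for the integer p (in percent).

#6FFB0D is rgb(111, 251, 13); #74D531 is rgb(116, 213, 49).
On the G channel (widest range): 213 ≈ 251 + (p/100)(128 − 251), so p ≈ 100×(213 − 251)/(128 − 251) = -3800/-123 = 30.89.
p = 31 reproduces all three channels after rounding.

31%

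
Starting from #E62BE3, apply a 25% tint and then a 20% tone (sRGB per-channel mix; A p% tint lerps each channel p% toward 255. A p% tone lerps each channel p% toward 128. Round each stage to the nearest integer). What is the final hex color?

#E62BE3 is rgb(230, 43, 227).
A 25% tint moves each channel 25% toward 255:
  R: 230 + 6.25 = 236.25 → 236
  G: 43 + 0.25×(255−43) = 43 + 53 = 96 → 96
  B: 227 + 7 = 234 → 234
After the tint: rgb(236, 96, 234) = #EC60EA.
Lerp each channel 20% toward 128:
  R: 236 + 0.2×(128−236) = 236 − 21.6 = 214.4 → 214
  G: 96 + 6.4 = 102.4 → 102
  B: 234 + 0.2×(128−234) = 234 − 21.2 = 212.8 → 213
rgb(214, 102, 213) = #D666D5.

#D666D5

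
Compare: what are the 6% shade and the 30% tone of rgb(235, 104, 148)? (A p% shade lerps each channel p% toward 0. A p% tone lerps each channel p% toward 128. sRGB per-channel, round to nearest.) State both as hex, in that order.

6% shade:
  R: 235 − 14.1 = 220.9 → 221
  G: 104 − 6.24 = 97.76 → 98
  B: 148 + 0.06×(0−148) = 148 − 8.88 = 139.12 → 139
  → #dd628b
30% tone:
  R: 235 − 32.1 = 202.9 → 203
  G: 104 + 7.2 = 111.2 → 111
  B: 148 + 0.3×(128−148) = 148 − 6 = 142 → 142
  → #cb6f8e

#dd628b, #cb6f8e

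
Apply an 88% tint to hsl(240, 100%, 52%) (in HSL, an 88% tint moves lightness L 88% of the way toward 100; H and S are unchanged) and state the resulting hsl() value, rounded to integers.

L moves 88% from 52 toward 100: 52 + 42.24 = 94.24 → 94.
H and S are unchanged.

hsl(240, 100%, 94%)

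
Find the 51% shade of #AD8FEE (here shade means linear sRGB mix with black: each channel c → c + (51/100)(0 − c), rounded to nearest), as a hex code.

#AD8FEE is rgb(173, 143, 238).
A 51% shade moves each channel 51% toward 0:
  R: 173 + 0.51×(0−173) = 173 − 88.23 = 84.77 → 85
  G: 143 + 0.51×(0−143) = 143 − 72.93 = 70.07 → 70
  B: 238 + 0.51×(0−238) = 238 − 121.38 = 116.62 → 117
rgb(85, 70, 117) = #554675.

#554675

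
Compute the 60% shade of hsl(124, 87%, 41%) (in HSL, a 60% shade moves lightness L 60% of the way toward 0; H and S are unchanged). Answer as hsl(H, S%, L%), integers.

hsl(124, 87%, 16%)

L moves 60% from 41 toward 0: 41 − 24.6 = 16.4 → 16.
H and S are unchanged.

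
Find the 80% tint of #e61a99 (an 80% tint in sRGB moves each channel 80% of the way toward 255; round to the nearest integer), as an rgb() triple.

rgb(250, 209, 235)

#e61a99 is rgb(230, 26, 153).
Lerp each channel 80% toward 255:
  R: 230 + 0.8×(255−230) = 230 + 20 = 250 → 250
  G: 26 + 0.8×(255−26) = 26 + 183.2 = 209.2 → 209
  B: 153 + 0.8×(255−153) = 153 + 81.6 = 234.6 → 235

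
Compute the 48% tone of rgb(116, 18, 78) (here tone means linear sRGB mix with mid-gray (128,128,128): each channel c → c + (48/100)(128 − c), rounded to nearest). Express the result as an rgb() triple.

rgb(122, 71, 102)

A 48% tone moves each channel 48% toward 128:
  R: 116 + 0.48×(128−116) = 116 + 5.76 = 121.76 → 122
  G: 18 + 52.8 = 70.8 → 71
  B: 78 + 24 = 102 → 102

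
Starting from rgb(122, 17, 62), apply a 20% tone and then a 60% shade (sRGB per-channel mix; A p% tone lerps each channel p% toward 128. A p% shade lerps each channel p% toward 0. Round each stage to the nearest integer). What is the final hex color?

#31101e

Lerp each channel 20% toward 128:
  R: 122 + 1.2 = 123.2 → 123
  G: 17 + 0.2×(128−17) = 17 + 22.2 = 39.2 → 39
  B: 62 + 13.2 = 75.2 → 75
After the tone: rgb(123, 39, 75) = #7b274b.
Lerp each channel 60% toward 0:
  R: 123 + 0.6×(0−123) = 123 − 73.8 = 49.2 → 49
  G: 39 − 23.4 = 15.6 → 16
  B: 75 − 45 = 30 → 30
rgb(49, 16, 30) = #31101e.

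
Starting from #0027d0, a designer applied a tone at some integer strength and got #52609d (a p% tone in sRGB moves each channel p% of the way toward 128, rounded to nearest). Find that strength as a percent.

64%

#0027d0 is rgb(0, 39, 208); #52609d is rgb(82, 96, 157).
On the R channel (widest range): 82 ≈ 0 + (p/100)(128 − 0), so p ≈ 100×(82 − 0)/(128 − 0) = 8200/128 = 64.06.
p = 64 reproduces all three channels after rounding.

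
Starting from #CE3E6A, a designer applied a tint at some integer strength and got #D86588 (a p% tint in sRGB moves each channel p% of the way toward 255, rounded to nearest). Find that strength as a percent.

#CE3E6A is rgb(206, 62, 106); #D86588 is rgb(216, 101, 136).
On the G channel (widest range): 101 ≈ 62 + (p/100)(255 − 62), so p ≈ 100×(101 − 62)/(255 − 62) = 3900/193 = 20.21.
p = 20 reproduces all three channels after rounding.

20%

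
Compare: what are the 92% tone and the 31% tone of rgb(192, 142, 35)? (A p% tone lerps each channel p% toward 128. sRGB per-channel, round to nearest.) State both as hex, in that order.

92% tone:
  R: 192 + 0.92×(128−192) = 192 − 58.88 = 133.12 → 133
  G: 142 − 12.88 = 129.12 → 129
  B: 35 + 85.56 = 120.56 → 121
  → #858179
31% tone:
  R: 192 − 19.84 = 172.16 → 172
  G: 142 + 0.31×(128−142) = 142 − 4.34 = 137.66 → 138
  B: 35 + 0.31×(128−35) = 35 + 28.83 = 63.83 → 64
  → #AC8A40

#858179, #AC8A40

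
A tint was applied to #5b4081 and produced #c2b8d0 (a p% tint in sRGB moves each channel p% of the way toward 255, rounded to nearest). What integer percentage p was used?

63%

#5b4081 is rgb(91, 64, 129); #c2b8d0 is rgb(194, 184, 208).
On the G channel (widest range): 184 ≈ 64 + (p/100)(255 − 64), so p ≈ 100×(184 − 64)/(255 − 64) = 12000/191 = 62.83.
p = 63 reproduces all three channels after rounding.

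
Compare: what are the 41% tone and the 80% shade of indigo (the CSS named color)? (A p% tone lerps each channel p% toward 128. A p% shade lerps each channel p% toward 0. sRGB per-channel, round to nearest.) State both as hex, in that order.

#613481, #0f001a

CSS indigo is rgb(75, 0, 130).
41% tone:
  R: 75 + 21.73 = 96.73 → 97
  G: 0 + 52.48 = 52.48 → 52
  B: 130 − 0.82 = 129.18 → 129
  → #613481
80% shade:
  R: 75 − 60 = 15 → 15
  G: 0 + 0 = 0 → 0
  B: 130 − 104 = 26 → 26
  → #0f001a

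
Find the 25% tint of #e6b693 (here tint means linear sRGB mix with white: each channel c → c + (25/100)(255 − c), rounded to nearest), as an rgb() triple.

#e6b693 is rgb(230, 182, 147).
Per channel, c → c + 0.25(255 − c):
  R: 230 + 0.25×(255−230) = 230 + 6.25 = 236.25 → 236
  G: 182 + 0.25×(255−182) = 182 + 18.25 = 200.25 → 200
  B: 147 + 0.25×(255−147) = 147 + 27 = 174 → 174

rgb(236, 200, 174)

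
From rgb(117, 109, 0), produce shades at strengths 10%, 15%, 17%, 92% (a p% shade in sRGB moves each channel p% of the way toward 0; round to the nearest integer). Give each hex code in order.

#696200, #635D00, #615A00, #090900

10%: (117 − 11.7 = 105.3→105, 109 − 10.9 = 98.1→98, 0→0) → #696200
15%: (117 − 17.55 = 99.45→99, 109 − 16.35 = 92.65→93, 0→0) → #635D00
17%: (117 − 19.89 = 97.11→97, 109 − 18.53 = 90.47→90, 0→0) → #615A00
92%: (117 − 107.64 = 9.36→9, 109 − 100.28 = 8.72→9, 0→0) → #090900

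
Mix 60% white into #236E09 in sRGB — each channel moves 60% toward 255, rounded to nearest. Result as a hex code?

#236E09 is rgb(35, 110, 9).
A 60% tint moves each channel 60% toward 255:
  R: 35 + 0.6×(255−35) = 35 + 132 = 167 → 167
  G: 110 + 0.6×(255−110) = 110 + 87 = 197 → 197
  B: 9 + 147.6 = 156.6 → 157
rgb(167, 197, 157) = #A7C59D.

#A7C59D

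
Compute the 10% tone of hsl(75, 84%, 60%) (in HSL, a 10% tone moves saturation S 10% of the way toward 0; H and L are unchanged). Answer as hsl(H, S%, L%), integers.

hsl(75, 76%, 60%)

S moves 10% from 84 toward 0: 84 − 8.4 = 75.6 → 76.
H and L are unchanged.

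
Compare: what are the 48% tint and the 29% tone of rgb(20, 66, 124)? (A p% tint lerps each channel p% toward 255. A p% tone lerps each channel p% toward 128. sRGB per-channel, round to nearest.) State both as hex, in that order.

#859DBB, #33547D

48% tint:
  R: 20 + 0.48×(255−20) = 20 + 112.8 = 132.8 → 133
  G: 66 + 90.72 = 156.72 → 157
  B: 124 + 0.48×(255−124) = 124 + 62.88 = 186.88 → 187
  → #859DBB
29% tone:
  R: 20 + 0.29×(128−20) = 20 + 31.32 = 51.32 → 51
  G: 66 + 17.98 = 83.98 → 84
  B: 124 + 0.29×(128−124) = 124 + 1.16 = 125.16 → 125
  → #33547D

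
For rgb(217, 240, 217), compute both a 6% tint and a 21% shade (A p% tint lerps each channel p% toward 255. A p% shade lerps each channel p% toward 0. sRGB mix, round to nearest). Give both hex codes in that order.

#dbf1db, #abbeab

6% tint:
  R: 217 + 0.06×(255−217) = 217 + 2.28 = 219.28 → 219
  G: 240 + 0.9 = 240.9 → 241
  B: 217 + 0.06×(255−217) = 217 + 2.28 = 219.28 → 219
  → #dbf1db
21% shade:
  R: 217 + 0.21×(0−217) = 217 − 45.57 = 171.43 → 171
  G: 240 + 0.21×(0−240) = 240 − 50.4 = 189.6 → 190
  B: 217 + 0.21×(0−217) = 217 − 45.57 = 171.43 → 171
  → #abbeab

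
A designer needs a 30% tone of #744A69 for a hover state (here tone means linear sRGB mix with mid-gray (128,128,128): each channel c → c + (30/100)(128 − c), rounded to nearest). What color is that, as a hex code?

#785A70

#744A69 is rgb(116, 74, 105).
A 30% tone moves each channel 30% toward 128:
  R: 116 + 3.6 = 119.6 → 120
  G: 74 + 0.3×(128−74) = 74 + 16.2 = 90.2 → 90
  B: 105 + 6.9 = 111.9 → 112
rgb(120, 90, 112) = #785A70.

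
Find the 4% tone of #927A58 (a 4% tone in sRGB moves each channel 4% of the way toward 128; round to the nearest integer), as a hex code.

#927A58 is rgb(146, 122, 88).
Lerp each channel 4% toward 128:
  R: 146 + 0.04×(128−146) = 146 − 0.72 = 145.28 → 145
  G: 122 + 0.24 = 122.24 → 122
  B: 88 + 0.04×(128−88) = 88 + 1.6 = 89.6 → 90
rgb(145, 122, 90) = #917A5A.

#917A5A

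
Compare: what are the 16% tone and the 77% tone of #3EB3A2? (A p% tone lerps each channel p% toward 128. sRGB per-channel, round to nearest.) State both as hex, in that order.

#3EB3A2 is rgb(62, 179, 162).
16% tone:
  R: 62 + 10.56 = 72.56 → 73
  G: 179 + 0.16×(128−179) = 179 − 8.16 = 170.84 → 171
  B: 162 + 0.16×(128−162) = 162 − 5.44 = 156.56 → 157
  → #49AB9D
77% tone:
  R: 62 + 0.77×(128−62) = 62 + 50.82 = 112.82 → 113
  G: 179 − 39.27 = 139.73 → 140
  B: 162 + 0.77×(128−162) = 162 − 26.18 = 135.82 → 136
  → #718C88

#49AB9D, #718C88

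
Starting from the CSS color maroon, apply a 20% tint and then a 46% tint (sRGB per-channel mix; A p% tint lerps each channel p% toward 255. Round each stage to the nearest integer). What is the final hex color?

#C89191

CSS maroon is rgb(128, 0, 0).
Per channel, c → c + 0.2(255 − c):
  R: 128 + 0.2×(255−128) = 128 + 25.4 = 153.4 → 153
  G: 0 + 0.2×(255−0) = 0 + 51 = 51 → 51
  B: 0 + 51 = 51 → 51
After the tint: rgb(153, 51, 51) = #993333.
Lerp each channel 46% toward 255:
  R: 153 + 46.92 = 199.92 → 200
  G: 51 + 0.46×(255−51) = 51 + 93.84 = 144.84 → 145
  B: 51 + 93.84 = 144.84 → 145
rgb(200, 145, 145) = #C89191.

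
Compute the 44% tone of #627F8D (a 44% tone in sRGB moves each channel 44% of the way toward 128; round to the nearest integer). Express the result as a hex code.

#6F7F87

#627F8D is rgb(98, 127, 141).
A 44% tone moves each channel 44% toward 128:
  R: 98 + 0.44×(128−98) = 98 + 13.2 = 111.2 → 111
  G: 127 + 0.44×(128−127) = 127 + 0.44 = 127.44 → 127
  B: 141 − 5.72 = 135.28 → 135
rgb(111, 127, 135) = #6F7F87.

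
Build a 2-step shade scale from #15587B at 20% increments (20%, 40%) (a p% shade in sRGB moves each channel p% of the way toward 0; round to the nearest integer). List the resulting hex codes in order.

#15587B is rgb(21, 88, 123).
20%: (21 − 4.2 = 16.8→17, 88 − 17.6 = 70.4→70, 123 − 24.6 = 98.4→98) → #114662
40%: (21 − 8.4 = 12.6→13, 88 − 35.2 = 52.8→53, 123 − 49.2 = 73.8→74) → #0D354A

#114662, #0D354A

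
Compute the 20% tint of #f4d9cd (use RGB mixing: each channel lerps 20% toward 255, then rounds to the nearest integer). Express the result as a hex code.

#f6e1d7

#f4d9cd is rgb(244, 217, 205).
Per channel, c → c + 0.2(255 − c):
  R: 244 + 2.2 = 246.2 → 246
  G: 217 + 0.2×(255−217) = 217 + 7.6 = 224.6 → 225
  B: 205 + 0.2×(255−205) = 205 + 10 = 215 → 215
rgb(246, 225, 215) = #f6e1d7.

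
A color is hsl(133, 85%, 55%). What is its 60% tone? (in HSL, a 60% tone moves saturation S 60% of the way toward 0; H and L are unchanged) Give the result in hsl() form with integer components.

S moves 60% from 85 toward 0: 85 − 51 = 34 → 34.
H and L are unchanged.

hsl(133, 34%, 55%)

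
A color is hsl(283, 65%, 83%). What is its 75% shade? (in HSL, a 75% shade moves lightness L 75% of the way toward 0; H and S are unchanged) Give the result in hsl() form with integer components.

L moves 75% from 83 toward 0: 83 − 62.25 = 20.75 → 21.
H and S are unchanged.

hsl(283, 65%, 21%)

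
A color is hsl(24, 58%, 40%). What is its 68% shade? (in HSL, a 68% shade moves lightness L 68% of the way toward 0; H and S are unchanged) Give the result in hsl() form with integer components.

L moves 68% from 40 toward 0: 40 − 27.2 = 12.8 → 13.
H and S are unchanged.

hsl(24, 58%, 13%)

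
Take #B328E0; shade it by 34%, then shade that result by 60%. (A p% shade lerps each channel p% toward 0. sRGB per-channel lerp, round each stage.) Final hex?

#B328E0 is rgb(179, 40, 224).
Per channel, c → c + 0.34(0 − c):
  R: 179 + 0.34×(0−179) = 179 − 60.86 = 118.14 → 118
  G: 40 − 13.6 = 26.4 → 26
  B: 224 − 76.16 = 147.84 → 148
After the shade: rgb(118, 26, 148) = #761A94.
Lerp each channel 60% toward 0:
  R: 118 − 70.8 = 47.2 → 47
  G: 26 + 0.6×(0−26) = 26 − 15.6 = 10.4 → 10
  B: 148 + 0.6×(0−148) = 148 − 88.8 = 59.2 → 59
rgb(47, 10, 59) = #2F0A3B.

#2F0A3B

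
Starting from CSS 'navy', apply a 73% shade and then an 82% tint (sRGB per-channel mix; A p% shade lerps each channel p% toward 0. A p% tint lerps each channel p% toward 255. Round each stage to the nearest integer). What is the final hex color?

#D1D1D7

CSS navy is rgb(0, 0, 128).
Lerp each channel 73% toward 0:
  R: 0 + 0 = 0 → 0
  G: 0 + 0.73×(0−0) = 0 + 0 = 0 → 0
  B: 128 + 0.73×(0−128) = 128 − 93.44 = 34.56 → 35
After the shade: rgb(0, 0, 35) = #000023.
Lerp each channel 82% toward 255:
  R: 0 + 209.1 = 209.1 → 209
  G: 0 + 209.1 = 209.1 → 209
  B: 35 + 0.82×(255−35) = 35 + 180.4 = 215.4 → 215
rgb(209, 209, 215) = #D1D1D7.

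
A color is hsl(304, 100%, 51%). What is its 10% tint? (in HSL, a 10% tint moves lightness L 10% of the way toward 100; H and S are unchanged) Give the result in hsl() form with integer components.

L moves 10% from 51 toward 100: 51 + 4.9 = 55.9 → 56.
H and S are unchanged.

hsl(304, 100%, 56%)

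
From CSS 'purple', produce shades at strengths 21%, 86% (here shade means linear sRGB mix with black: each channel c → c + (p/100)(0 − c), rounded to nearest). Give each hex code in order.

#650065, #120012

CSS purple is rgb(128, 0, 128).
21%: (128 − 26.88 = 101.12→101, 0→0, 128 − 26.88 = 101.12→101) → #650065
86%: (128 − 110.08 = 17.92→18, 0→0, 128 − 110.08 = 17.92→18) → #120012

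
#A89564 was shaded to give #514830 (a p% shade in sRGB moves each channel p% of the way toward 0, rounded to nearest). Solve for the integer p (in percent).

#A89564 is rgb(168, 149, 100); #514830 is rgb(81, 72, 48).
On the R channel (widest range): 81 ≈ 168 + (p/100)(0 − 168), so p ≈ 100×(81 − 168)/(0 − 168) = -8700/-168 = 51.79.
p = 52 reproduces all three channels after rounding.

52%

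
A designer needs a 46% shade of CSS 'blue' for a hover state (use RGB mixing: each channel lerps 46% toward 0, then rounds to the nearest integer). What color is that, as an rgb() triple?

rgb(0, 0, 138)

CSS blue is rgb(0, 0, 255).
Per channel, c → c + 0.46(0 − c):
  R: 0 + 0.46×(0−0) = 0 + 0 = 0 → 0
  G: 0 + 0.46×(0−0) = 0 + 0 = 0 → 0
  B: 255 + 0.46×(0−255) = 255 − 117.3 = 137.7 → 138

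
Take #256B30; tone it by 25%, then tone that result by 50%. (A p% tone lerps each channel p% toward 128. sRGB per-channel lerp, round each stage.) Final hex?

#256B30 is rgb(37, 107, 48).
Per channel, c → c + 0.25(128 − c):
  R: 37 + 0.25×(128−37) = 37 + 22.75 = 59.75 → 60
  G: 107 + 0.25×(128−107) = 107 + 5.25 = 112.25 → 112
  B: 48 + 0.25×(128−48) = 48 + 20 = 68 → 68
After the tone: rgb(60, 112, 68) = #3C7044.
Lerp each channel 50% toward 128:
  R: 60 + 0.5×(128−60) = 60 + 34 = 94 → 94
  G: 112 + 8 = 120 → 120
  B: 68 + 30 = 98 → 98
rgb(94, 120, 98) = #5E7862.

#5E7862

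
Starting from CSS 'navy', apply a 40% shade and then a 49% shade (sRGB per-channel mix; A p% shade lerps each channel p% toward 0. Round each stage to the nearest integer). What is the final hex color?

CSS navy is rgb(0, 0, 128).
Per channel, c → c + 0.4(0 − c):
  R: 0 + 0.4×(0−0) = 0 + 0 = 0 → 0
  G: 0 + 0.4×(0−0) = 0 + 0 = 0 → 0
  B: 128 − 51.2 = 76.8 → 77
After the shade: rgb(0, 0, 77) = #00004d.
A 49% shade moves each channel 49% toward 0:
  R: 0 + 0.49×(0−0) = 0 + 0 = 0 → 0
  G: 0 + 0 = 0 → 0
  B: 77 + 0.49×(0−77) = 77 − 37.73 = 39.27 → 39
rgb(0, 0, 39) = #000027.

#000027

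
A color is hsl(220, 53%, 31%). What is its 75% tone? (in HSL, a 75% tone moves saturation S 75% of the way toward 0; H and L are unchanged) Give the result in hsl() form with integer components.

S moves 75% from 53 toward 0: 53 − 39.75 = 13.25 → 13.
H and L are unchanged.

hsl(220, 13%, 31%)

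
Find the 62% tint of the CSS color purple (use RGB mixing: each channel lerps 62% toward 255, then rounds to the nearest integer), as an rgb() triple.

rgb(207, 158, 207)

CSS purple is rgb(128, 0, 128).
Lerp each channel 62% toward 255:
  R: 128 + 0.62×(255−128) = 128 + 78.74 = 206.74 → 207
  G: 0 + 158.1 = 158.1 → 158
  B: 128 + 78.74 = 206.74 → 207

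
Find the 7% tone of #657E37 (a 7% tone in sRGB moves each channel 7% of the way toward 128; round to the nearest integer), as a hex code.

#657E37 is rgb(101, 126, 55).
Lerp each channel 7% toward 128:
  R: 101 + 0.07×(128−101) = 101 + 1.89 = 102.89 → 103
  G: 126 + 0.14 = 126.14 → 126
  B: 55 + 0.07×(128−55) = 55 + 5.11 = 60.11 → 60
rgb(103, 126, 60) = #677E3C.

#677E3C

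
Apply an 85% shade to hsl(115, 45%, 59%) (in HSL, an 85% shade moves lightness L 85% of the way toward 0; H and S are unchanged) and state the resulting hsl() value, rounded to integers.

hsl(115, 45%, 9%)

L moves 85% from 59 toward 0: 59 − 50.15 = 8.85 → 9.
H and S are unchanged.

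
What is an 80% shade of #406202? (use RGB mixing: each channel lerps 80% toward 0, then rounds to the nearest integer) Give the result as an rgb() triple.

#406202 is rgb(64, 98, 2).
Lerp each channel 80% toward 0:
  R: 64 + 0.8×(0−64) = 64 − 51.2 = 12.8 → 13
  G: 98 − 78.4 = 19.6 → 20
  B: 2 − 1.6 = 0.4 → 0

rgb(13, 20, 0)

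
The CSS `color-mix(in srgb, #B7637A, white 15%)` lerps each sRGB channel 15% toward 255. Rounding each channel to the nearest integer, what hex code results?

#B7637A is rgb(183, 99, 122).
A 15% tint moves each channel 15% toward 255:
  R: 183 + 0.15×(255−183) = 183 + 10.8 = 193.8 → 194
  G: 99 + 0.15×(255−99) = 99 + 23.4 = 122.4 → 122
  B: 122 + 0.15×(255−122) = 122 + 19.95 = 141.95 → 142
rgb(194, 122, 142) = #C27A8E.

#C27A8E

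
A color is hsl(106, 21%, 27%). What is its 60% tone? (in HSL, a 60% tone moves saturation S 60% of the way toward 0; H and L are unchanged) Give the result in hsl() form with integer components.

S moves 60% from 21 toward 0: 21 − 12.6 = 8.4 → 8.
H and L are unchanged.

hsl(106, 8%, 27%)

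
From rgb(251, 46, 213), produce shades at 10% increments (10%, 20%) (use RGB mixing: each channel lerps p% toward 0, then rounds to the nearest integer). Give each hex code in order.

10%: (251 − 25.1 = 225.9→226, 46 − 4.6 = 41.4→41, 213 − 21.3 = 191.7→192) → #E229C0
20%: (251 − 50.2 = 200.8→201, 46 − 9.2 = 36.8→37, 213 − 42.6 = 170.4→170) → #C925AA

#E229C0, #C925AA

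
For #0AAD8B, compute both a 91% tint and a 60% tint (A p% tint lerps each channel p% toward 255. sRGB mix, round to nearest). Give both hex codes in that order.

#E9F8F5, #9DDED1

#0AAD8B is rgb(10, 173, 139).
91% tint:
  R: 10 + 222.95 = 232.95 → 233
  G: 173 + 0.91×(255−173) = 173 + 74.62 = 247.62 → 248
  B: 139 + 0.91×(255−139) = 139 + 105.56 = 244.56 → 245
  → #E9F8F5
60% tint:
  R: 10 + 0.6×(255−10) = 10 + 147 = 157 → 157
  G: 173 + 49.2 = 222.2 → 222
  B: 139 + 0.6×(255−139) = 139 + 69.6 = 208.6 → 209
  → #9DDED1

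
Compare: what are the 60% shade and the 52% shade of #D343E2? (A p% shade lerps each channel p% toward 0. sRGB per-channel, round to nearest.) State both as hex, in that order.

#D343E2 is rgb(211, 67, 226).
60% shade:
  R: 211 + 0.6×(0−211) = 211 − 126.6 = 84.4 → 84
  G: 67 + 0.6×(0−67) = 67 − 40.2 = 26.8 → 27
  B: 226 − 135.6 = 90.4 → 90
  → #541B5A
52% shade:
  R: 211 + 0.52×(0−211) = 211 − 109.72 = 101.28 → 101
  G: 67 − 34.84 = 32.16 → 32
  B: 226 + 0.52×(0−226) = 226 − 117.52 = 108.48 → 108
  → #65206C

#541B5A, #65206C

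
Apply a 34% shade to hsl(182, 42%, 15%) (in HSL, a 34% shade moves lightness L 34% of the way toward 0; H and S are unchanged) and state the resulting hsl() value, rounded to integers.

L moves 34% from 15 toward 0: 15 − 5.1 = 9.9 → 10.
H and S are unchanged.

hsl(182, 42%, 10%)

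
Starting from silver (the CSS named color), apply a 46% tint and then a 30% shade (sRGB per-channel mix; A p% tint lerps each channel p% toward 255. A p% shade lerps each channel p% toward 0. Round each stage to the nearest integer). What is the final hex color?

CSS silver is rgb(192, 192, 192).
Lerp each channel 46% toward 255:
  R: 192 + 0.46×(255−192) = 192 + 28.98 = 220.98 → 221
  G: 192 + 0.46×(255−192) = 192 + 28.98 = 220.98 → 221
  B: 192 + 28.98 = 220.98 → 221
After the tint: rgb(221, 221, 221) = #DDDDDD.
Lerp each channel 30% toward 0:
  R: 221 + 0.3×(0−221) = 221 − 66.3 = 154.7 → 155
  G: 221 + 0.3×(0−221) = 221 − 66.3 = 154.7 → 155
  B: 221 − 66.3 = 154.7 → 155
rgb(155, 155, 155) = #9B9B9B.

#9B9B9B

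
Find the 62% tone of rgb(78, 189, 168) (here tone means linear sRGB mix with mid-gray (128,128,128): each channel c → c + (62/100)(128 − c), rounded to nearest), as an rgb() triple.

A 62% tone moves each channel 62% toward 128:
  R: 78 + 31 = 109 → 109
  G: 189 + 0.62×(128−189) = 189 − 37.82 = 151.18 → 151
  B: 168 + 0.62×(128−168) = 168 − 24.8 = 143.2 → 143

rgb(109, 151, 143)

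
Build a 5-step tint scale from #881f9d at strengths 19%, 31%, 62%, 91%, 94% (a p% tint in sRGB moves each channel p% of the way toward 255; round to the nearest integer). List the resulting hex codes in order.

#9f4ab0, #ad64bb, #d2aada, #f4ebf6, #f8f2f9

#881f9d is rgb(136, 31, 157).
19%: (136 + 22.61 = 158.61→159, 31 + 42.56 = 73.56→74, 157 + 18.62 = 175.62→176) → #9f4ab0
31%: (136 + 36.89 = 172.89→173, 31 + 69.44 = 100.44→100, 157 + 30.38 = 187.38→187) → #ad64bb
62%: (136 + 73.78 = 209.78→210, 31 + 138.88 = 169.88→170, 157 + 60.76 = 217.76→218) → #d2aada
91%: (136 + 108.29 = 244.29→244, 31 + 203.84 = 234.84→235, 157 + 89.18 = 246.18→246) → #f4ebf6
94%: (136 + 111.86 = 247.86→248, 31 + 210.56 = 241.56→242, 157 + 92.12 = 249.12→249) → #f8f2f9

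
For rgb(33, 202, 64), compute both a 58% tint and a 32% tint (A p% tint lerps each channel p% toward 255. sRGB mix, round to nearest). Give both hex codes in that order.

#a2e9af, #68db7d

58% tint:
  R: 33 + 128.76 = 161.76 → 162
  G: 202 + 0.58×(255−202) = 202 + 30.74 = 232.74 → 233
  B: 64 + 0.58×(255−64) = 64 + 110.78 = 174.78 → 175
  → #a2e9af
32% tint:
  R: 33 + 0.32×(255−33) = 33 + 71.04 = 104.04 → 104
  G: 202 + 0.32×(255−202) = 202 + 16.96 = 218.96 → 219
  B: 64 + 0.32×(255−64) = 64 + 61.12 = 125.12 → 125
  → #68db7d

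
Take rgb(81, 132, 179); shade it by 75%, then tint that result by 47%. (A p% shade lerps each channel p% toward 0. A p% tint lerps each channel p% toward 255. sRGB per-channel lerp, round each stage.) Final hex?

#828990

Lerp each channel 75% toward 0:
  R: 81 + 0.75×(0−81) = 81 − 60.75 = 20.25 → 20
  G: 132 − 99 = 33 → 33
  B: 179 + 0.75×(0−179) = 179 − 134.25 = 44.75 → 45
After the shade: rgb(20, 33, 45) = #14212d.
Per channel, c → c + 0.47(255 − c):
  R: 20 + 0.47×(255−20) = 20 + 110.45 = 130.45 → 130
  G: 33 + 104.34 = 137.34 → 137
  B: 45 + 0.47×(255−45) = 45 + 98.7 = 143.7 → 144
rgb(130, 137, 144) = #828990.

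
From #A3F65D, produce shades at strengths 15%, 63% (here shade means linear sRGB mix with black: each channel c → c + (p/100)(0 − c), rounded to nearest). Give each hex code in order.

#8BD14F, #3C5B22

#A3F65D is rgb(163, 246, 93).
15%: (163 − 24.45 = 138.55→139, 246 − 36.9 = 209.1→209, 93 − 13.95 = 79.05→79) → #8BD14F
63%: (163 − 102.69 = 60.31→60, 246 − 154.98 = 91.02→91, 93 − 58.59 = 34.41→34) → #3C5B22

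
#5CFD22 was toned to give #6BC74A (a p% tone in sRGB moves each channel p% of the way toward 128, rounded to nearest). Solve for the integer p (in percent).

43%

#5CFD22 is rgb(92, 253, 34); #6BC74A is rgb(107, 199, 74).
On the G channel (widest range): 199 ≈ 253 + (p/100)(128 − 253), so p ≈ 100×(199 − 253)/(128 − 253) = -5400/-125 = 43.20.
p = 43 reproduces all three channels after rounding.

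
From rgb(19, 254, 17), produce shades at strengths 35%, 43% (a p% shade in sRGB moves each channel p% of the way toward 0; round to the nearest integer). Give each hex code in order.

35%: (19 − 6.65 = 12.35→12, 254 − 88.9 = 165.1→165, 17 − 5.95 = 11.05→11) → #0ca50b
43%: (19 − 8.17 = 10.83→11, 254 − 109.22 = 144.78→145, 17 − 7.31 = 9.69→10) → #0b910a

#0ca50b, #0b910a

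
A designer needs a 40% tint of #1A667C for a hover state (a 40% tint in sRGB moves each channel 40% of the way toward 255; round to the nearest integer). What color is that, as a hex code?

#76A3B0

#1A667C is rgb(26, 102, 124).
Lerp each channel 40% toward 255:
  R: 26 + 91.6 = 117.6 → 118
  G: 102 + 61.2 = 163.2 → 163
  B: 124 + 0.4×(255−124) = 124 + 52.4 = 176.4 → 176
rgb(118, 163, 176) = #76A3B0.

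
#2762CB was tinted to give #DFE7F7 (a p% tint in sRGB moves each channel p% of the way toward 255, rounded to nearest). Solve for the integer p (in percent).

#2762CB is rgb(39, 98, 203); #DFE7F7 is rgb(223, 231, 247).
On the R channel (widest range): 223 ≈ 39 + (p/100)(255 − 39), so p ≈ 100×(223 − 39)/(255 − 39) = 18400/216 = 85.19.
p = 85 reproduces all three channels after rounding.

85%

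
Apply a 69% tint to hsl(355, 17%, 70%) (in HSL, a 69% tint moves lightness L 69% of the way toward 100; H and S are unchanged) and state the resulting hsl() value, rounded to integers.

hsl(355, 17%, 91%)

L moves 69% from 70 toward 100: 70 + 20.7 = 90.7 → 91.
H and S are unchanged.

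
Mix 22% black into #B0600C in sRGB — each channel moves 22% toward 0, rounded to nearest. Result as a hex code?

#894B09

#B0600C is rgb(176, 96, 12).
A 22% shade moves each channel 22% toward 0:
  R: 176 + 0.22×(0−176) = 176 − 38.72 = 137.28 → 137
  G: 96 + 0.22×(0−96) = 96 − 21.12 = 74.88 → 75
  B: 12 + 0.22×(0−12) = 12 − 2.64 = 9.36 → 9
rgb(137, 75, 9) = #894B09.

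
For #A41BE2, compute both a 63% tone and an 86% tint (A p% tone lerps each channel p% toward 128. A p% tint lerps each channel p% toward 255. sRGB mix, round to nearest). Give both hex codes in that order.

#A41BE2 is rgb(164, 27, 226).
63% tone:
  R: 164 − 22.68 = 141.32 → 141
  G: 27 + 63.63 = 90.63 → 91
  B: 226 + 0.63×(128−226) = 226 − 61.74 = 164.26 → 164
  → #8D5BA4
86% tint:
  R: 164 + 0.86×(255−164) = 164 + 78.26 = 242.26 → 242
  G: 27 + 196.08 = 223.08 → 223
  B: 226 + 24.94 = 250.94 → 251
  → #F2DFFB

#8D5BA4, #F2DFFB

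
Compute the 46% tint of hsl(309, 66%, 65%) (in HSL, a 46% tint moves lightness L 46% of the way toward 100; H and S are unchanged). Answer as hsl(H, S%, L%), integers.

L moves 46% from 65 toward 100: 65 + 16.1 = 81.1 → 81.
H and S are unchanged.

hsl(309, 66%, 81%)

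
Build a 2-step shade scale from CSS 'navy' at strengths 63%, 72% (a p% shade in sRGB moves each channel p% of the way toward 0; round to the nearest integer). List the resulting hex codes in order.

#00002F, #000024

CSS navy is rgb(0, 0, 128).
63%: (0→0, 0→0, 128 − 80.64 = 47.36→47) → #00002F
72%: (0→0, 0→0, 128 − 92.16 = 35.84→36) → #000024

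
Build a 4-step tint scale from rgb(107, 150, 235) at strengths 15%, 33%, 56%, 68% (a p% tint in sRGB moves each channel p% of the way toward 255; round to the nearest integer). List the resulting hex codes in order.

#81a6ee, #9cb9f2, #bed1f6, #d0ddf9

15%: (107 + 22.2 = 129.2→129, 150 + 15.75 = 165.75→166, 235 + 3 = 238→238) → #81a6ee
33%: (107 + 48.84 = 155.84→156, 150 + 34.65 = 184.65→185, 235 + 6.6 = 241.6→242) → #9cb9f2
56%: (107 + 82.88 = 189.88→190, 150 + 58.8 = 208.8→209, 235 + 11.2 = 246.2→246) → #bed1f6
68%: (107 + 100.64 = 207.64→208, 150 + 71.4 = 221.4→221, 235 + 13.6 = 248.6→249) → #d0ddf9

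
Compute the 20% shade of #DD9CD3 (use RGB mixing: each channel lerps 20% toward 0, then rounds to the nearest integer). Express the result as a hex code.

#B17DA9

#DD9CD3 is rgb(221, 156, 211).
Per channel, c → c + 0.2(0 − c):
  R: 221 − 44.2 = 176.8 → 177
  G: 156 + 0.2×(0−156) = 156 − 31.2 = 124.8 → 125
  B: 211 + 0.2×(0−211) = 211 − 42.2 = 168.8 → 169
rgb(177, 125, 169) = #B17DA9.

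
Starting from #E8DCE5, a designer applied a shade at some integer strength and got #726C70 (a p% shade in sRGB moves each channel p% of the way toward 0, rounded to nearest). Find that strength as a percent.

#E8DCE5 is rgb(232, 220, 229); #726C70 is rgb(114, 108, 112).
On the R channel (widest range): 114 ≈ 232 + (p/100)(0 − 232), so p ≈ 100×(114 − 232)/(0 − 232) = -11800/-232 = 50.86.
p = 51 reproduces all three channels after rounding.

51%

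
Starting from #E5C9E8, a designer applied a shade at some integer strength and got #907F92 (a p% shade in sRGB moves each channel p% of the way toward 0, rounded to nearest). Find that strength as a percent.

#E5C9E8 is rgb(229, 201, 232); #907F92 is rgb(144, 127, 146).
On the B channel (widest range): 146 ≈ 232 + (p/100)(0 − 232), so p ≈ 100×(146 − 232)/(0 − 232) = -8600/-232 = 37.07.
p = 37 reproduces all three channels after rounding.

37%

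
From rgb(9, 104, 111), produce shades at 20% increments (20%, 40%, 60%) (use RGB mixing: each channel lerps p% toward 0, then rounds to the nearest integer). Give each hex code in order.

#075359, #053E43, #042A2C

20%: (9 − 1.8 = 7.2→7, 104 − 20.8 = 83.2→83, 111 − 22.2 = 88.8→89) → #075359
40%: (9 − 3.6 = 5.4→5, 104 − 41.6 = 62.4→62, 111 − 44.4 = 66.6→67) → #053E43
60%: (9 − 5.4 = 3.6→4, 104 − 62.4 = 41.6→42, 111 − 66.6 = 44.4→44) → #042A2C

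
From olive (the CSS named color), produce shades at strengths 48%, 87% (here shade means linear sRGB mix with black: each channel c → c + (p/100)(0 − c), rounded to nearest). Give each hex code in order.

CSS olive is rgb(128, 128, 0).
48%: (128 − 61.44 = 66.56→67, 128 − 61.44 = 66.56→67, 0→0) → #434300
87%: (128 − 111.36 = 16.64→17, 128 − 111.36 = 16.64→17, 0→0) → #111100

#434300, #111100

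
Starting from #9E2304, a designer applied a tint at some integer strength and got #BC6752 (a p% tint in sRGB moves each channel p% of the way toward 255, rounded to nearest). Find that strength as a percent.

31%

#9E2304 is rgb(158, 35, 4); #BC6752 is rgb(188, 103, 82).
On the B channel (widest range): 82 ≈ 4 + (p/100)(255 − 4), so p ≈ 100×(82 − 4)/(255 − 4) = 7800/251 = 31.08.
p = 31 reproduces all three channels after rounding.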